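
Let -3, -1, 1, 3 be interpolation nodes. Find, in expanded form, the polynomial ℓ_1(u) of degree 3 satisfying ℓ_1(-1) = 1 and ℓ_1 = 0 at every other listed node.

ℓ_1(u) = (u + 3)(u - 1)(u - 3) / [(2)·(-2)·(-4)]
       = (u^3 - u^2 - 9u + 9) / (16)

ℓ_1(u) = (1/16)u^3 - (1/16)u^2 - (9/16)u + 9/16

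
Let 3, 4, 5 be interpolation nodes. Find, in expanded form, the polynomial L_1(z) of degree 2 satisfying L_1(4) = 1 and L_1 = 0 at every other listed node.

L_1(z) = (z - 3)(z - 5) / [(1)·(-1)]
       = (z^2 - 8z + 15) / (-1)

L_1(z) = -z^2 + 8z - 15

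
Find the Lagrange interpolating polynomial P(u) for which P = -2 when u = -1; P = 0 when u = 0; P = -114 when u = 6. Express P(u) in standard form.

Build the Lagrange basis polynomials:
L_0(u) = u(u - 6) / [7] = (1/7)u^2 - (6/7)u
L_1(u) = (u + 1)(u - 6) / [-6] = -(1/6)u^2 + (5/6)u + 1
L_2(u) = (u + 1)u / [42] = (1/42)u^2 + (1/42)u
P(u) = (-2)·L_0 + 0·L_1 + (-114)·L_2
  (-2)·L_0(u) = -(2/7)u^2 + (12/7)u
  0·L_1(u) = 0
  (-114)·L_2(u) = -(19/7)u^2 - (19/7)u
Adding term by term: -3u^2 - u

P(u) = -3u^2 - u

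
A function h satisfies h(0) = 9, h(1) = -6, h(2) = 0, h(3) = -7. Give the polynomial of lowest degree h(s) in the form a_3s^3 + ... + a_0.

Newton's divided differences:
h[0,1] = (-6 - 9) / (1 - 0) = -15
h[1,2] = (0 - (-6)) / (2 - 1) = 6
h[2,3] = (-7 - 0) / (3 - 2) = -7
h[0,1,2] = (6 - (-15)) / (2 - 0) = 21/2
h[1,2,3] = (-7 - 6) / (3 - 1) = -13/2
h[0,1,2,3] = (-13/2 - 21/2) / (3 - 0) = -17/3
h(s) = 9 + (-15)·s + (21/2)·s(s - 1) + (-17/3)·s(s - 1)(s - 2)
Expanding: h(s) = -(17/3)s^3 + (55/2)s^2 - (221/6)s + 9

h(s) = -(17/3)s^3 + (55/2)s^2 - (221/6)s + 9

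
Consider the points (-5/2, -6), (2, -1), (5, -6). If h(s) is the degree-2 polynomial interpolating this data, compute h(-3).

-202/27

L_0(-3) = (-5)·(-8)/[(-9/2)·(-15/2)] = 32/27
L_1(-3) = (-1/2)·(-8)/[(9/2)·(-3)] = -8/27
L_2(-3) = (-1/2)·(-5)/[(15/2)·(3)] = 1/9
Sum: (-6)·(32/27) + (-1)·(-8/27) + (-6)·(1/9) = -202/27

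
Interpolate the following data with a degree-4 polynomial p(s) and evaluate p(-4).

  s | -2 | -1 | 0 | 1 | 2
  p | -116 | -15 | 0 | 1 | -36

L_0(-4) = (-3)·(-4)·(-5)·(-6)/[(-1)·(-2)·(-3)·(-4)] = 15
L_1(-4) = (-2)·(-4)·(-5)·(-6)/[(1)·(-1)·(-2)·(-3)] = -40
L_2(-4) = (-2)·(-3)·(-5)·(-6)/[(2)·(1)·(-1)·(-2)] = 45
L_3(-4) = (-2)·(-3)·(-4)·(-6)/[(3)·(2)·(1)·(-1)] = -24
L_4(-4) = (-2)·(-3)·(-4)·(-5)/[(4)·(3)·(2)·(1)] = 5
Sum: (-116)·(15) + (-15)·(-40) + 0 + 1·(-24) + (-36)·(5) = -1344

-1344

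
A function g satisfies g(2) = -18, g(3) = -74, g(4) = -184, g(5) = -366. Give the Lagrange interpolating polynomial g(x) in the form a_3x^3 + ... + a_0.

Build the Lagrange basis polynomials:
L_0(x) = (x - 3)(x - 4)(x - 5) / [-6] = -(1/6)x^3 + 2x^2 - (47/6)x + 10
L_1(x) = (x - 2)(x - 4)(x - 5) / [2] = (1/2)x^3 - (11/2)x^2 + 19x - 20
L_2(x) = (x - 2)(x - 3)(x - 5) / [-2] = -(1/2)x^3 + 5x^2 - (31/2)x + 15
L_3(x) = (x - 2)(x - 3)(x - 4) / [6] = (1/6)x^3 - (3/2)x^2 + (13/3)x - 4
g(x) = (-18)·L_0 + (-74)·L_1 + (-184)·L_2 + (-366)·L_3
  (-18)·L_0(x) = 3x^3 - 36x^2 + 141x - 180
  (-74)·L_1(x) = -37x^3 + 407x^2 - 1406x + 1480
  (-184)·L_2(x) = 92x^3 - 920x^2 + 2852x - 2760
  (-366)·L_3(x) = -61x^3 + 549x^2 - 1586x + 1464
Adding term by term: -3x^3 + x + 4

g(x) = -3x^3 + x + 4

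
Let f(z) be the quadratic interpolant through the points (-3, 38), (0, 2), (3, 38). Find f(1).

6

Evaluate each Lagrange basis at z = 1:
L_0(1) = (1)·(-2)/[(-3)·(-6)] = -1/9
L_1(1) = (4)·(-2)/[(3)·(-3)] = 8/9
L_2(1) = (4)·(1)/[(6)·(3)] = 2/9
Sum: 38·(-1/9) + 2·(8/9) + 38·(2/9) = 6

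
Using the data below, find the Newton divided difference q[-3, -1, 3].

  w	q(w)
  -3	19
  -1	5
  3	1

1

q[-3,-1] = (5 - 19) / (-1 - (-3)) = -7
q[-1,3] = (1 - 5) / (3 - (-1)) = -1
q[-3,-1,3] = (-1 - (-7)) / (3 - (-3)) = 1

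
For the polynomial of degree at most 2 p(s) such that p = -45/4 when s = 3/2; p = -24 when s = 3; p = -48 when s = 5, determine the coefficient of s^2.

The leading coefficient equals the top divided difference p[3/2,3,5].
p[3/2,3] = (-24 - (-45/4)) / (3 - 3/2) = -17/2
p[3,5] = (-48 - (-24)) / (5 - 3) = -12
p[3/2,3,5] = (-12 - (-17/2)) / (5 - 3/2) = -1

-1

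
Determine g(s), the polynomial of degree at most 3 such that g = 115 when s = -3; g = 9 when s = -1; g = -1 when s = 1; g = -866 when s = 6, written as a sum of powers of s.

Newton's divided differences:
g[-3,-1] = (9 - 115) / (-1 - (-3)) = -53
g[-1,1] = (-1 - 9) / (1 - (-1)) = -5
g[1,6] = (-866 - (-1)) / (6 - 1) = -173
g[-3,-1,1] = (-5 - (-53)) / (1 - (-3)) = 12
g[-1,1,6] = (-173 - (-5)) / (6 - (-1)) = -24
g[-3,-1,1,6] = (-24 - 12) / (6 - (-3)) = -4
g(s) = 115 + (-53)·(s + 3) + 12·(s + 3)(s + 1) + (-4)·(s + 3)(s + 1)(s - 1)
Expanding: g(s) = -4s^3 - s + 4

g(s) = -4s^3 - s + 4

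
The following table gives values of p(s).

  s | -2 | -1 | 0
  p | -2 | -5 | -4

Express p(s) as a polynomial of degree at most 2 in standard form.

p(s) = 2s^2 + 3s - 4

Build the Lagrange basis polynomials:
L_0(s) = (s + 1)s / [2] = (1/2)s^2 + (1/2)s
L_1(s) = (s + 2)s / [-1] = -s^2 - 2s
L_2(s) = (s + 2)(s + 1) / [2] = (1/2)s^2 + (3/2)s + 1
p(s) = (-2)·L_0 + (-5)·L_1 + (-4)·L_2
  (-2)·L_0(s) = -s^2 - s
  (-5)·L_1(s) = 5s^2 + 10s
  (-4)·L_2(s) = -2s^2 - 6s - 4
Adding term by term: 2s^2 + 3s - 4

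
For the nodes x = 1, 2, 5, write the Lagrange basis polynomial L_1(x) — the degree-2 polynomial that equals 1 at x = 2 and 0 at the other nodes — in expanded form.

L_1(x) = -(1/3)x^2 + 2x - 5/3

L_1(x) = (x - 1)(x - 5) / [(1)·(-3)]
       = (x^2 - 6x + 5) / (-3)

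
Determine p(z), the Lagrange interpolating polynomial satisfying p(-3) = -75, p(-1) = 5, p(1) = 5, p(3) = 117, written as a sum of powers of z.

p(z) = 4z^3 + 2z^2 - 4z + 3

Build the Lagrange basis polynomials:
L_0(z) = (z + 1)(z - 1)(z - 3) / [-48] = -(1/48)z^3 + (1/16)z^2 + (1/48)z - 1/16
L_1(z) = (z + 3)(z - 1)(z - 3) / [16] = (1/16)z^3 - (1/16)z^2 - (9/16)z + 9/16
L_2(z) = (z + 3)(z + 1)(z - 3) / [-16] = -(1/16)z^3 - (1/16)z^2 + (9/16)z + 9/16
L_3(z) = (z + 3)(z + 1)(z - 1) / [48] = (1/48)z^3 + (1/16)z^2 - (1/48)z - 1/16
p(z) = (-75)·L_0 + 5·L_1 + 5·L_2 + 117·L_3
  (-75)·L_0(z) = (25/16)z^3 - (75/16)z^2 - (25/16)z + 75/16
  5·L_1(z) = (5/16)z^3 - (5/16)z^2 - (45/16)z + 45/16
  5·L_2(z) = -(5/16)z^3 - (5/16)z^2 + (45/16)z + 45/16
  117·L_3(z) = (39/16)z^3 + (117/16)z^2 - (39/16)z - 117/16
Adding term by term: 4z^3 + 2z^2 - 4z + 3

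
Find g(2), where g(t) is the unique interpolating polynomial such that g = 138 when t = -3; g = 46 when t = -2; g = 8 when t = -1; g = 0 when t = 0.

Using Newton's divided-difference form:
g[-3,-2] = (46 - 138) / (-2 - (-3)) = -92
g[-2,-1] = (8 - 46) / (-1 - (-2)) = -38
g[-1,0] = (0 - 8) / (0 - (-1)) = -8
g[-3,-2,-1] = (-38 - (-92)) / (-1 - (-3)) = 27
g[-2,-1,0] = (-8 - (-38)) / (0 - (-2)) = 15
g[-3,-2,-1,0] = (15 - 27) / (0 - (-3)) = -4
g(2) = 138 + (-92)·(5) + 27·(5)·(4) + (-4)·(5)·(4)·(3) = -22

-22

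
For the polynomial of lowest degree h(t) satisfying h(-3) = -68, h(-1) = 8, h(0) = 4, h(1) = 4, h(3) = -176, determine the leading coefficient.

-2

The leading coefficient equals the top divided difference h[-3,-1,0,1,3].
h[-3,-1] = (8 - (-68)) / (-1 - (-3)) = 38
h[-1,0] = (4 - 8) / (0 - (-1)) = -4
h[0,1] = (4 - 4) / (1 - 0) = 0
h[1,3] = (-176 - 4) / (3 - 1) = -90
h[-3,-1,0] = (-4 - 38) / (0 - (-3)) = -14
h[-1,0,1] = (0 - (-4)) / (1 - (-1)) = 2
h[0,1,3] = (-90 - 0) / (3 - 0) = -30
h[-3,-1,0,1] = (2 - (-14)) / (1 - (-3)) = 4
h[-1,0,1,3] = (-30 - 2) / (3 - (-1)) = -8
h[-3,-1,0,1,3] = (-8 - 4) / (3 - (-3)) = -2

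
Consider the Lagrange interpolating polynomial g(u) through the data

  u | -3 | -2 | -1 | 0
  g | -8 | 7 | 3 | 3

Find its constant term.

3

L_0(u) = (u + 2)(u + 1)u / [-6] = -(1/6)u^3 - (1/2)u^2 - (1/3)u
L_1(u) = (u + 3)(u + 1)u / [2] = (1/2)u^3 + 2u^2 + (3/2)u
L_2(u) = (u + 3)(u + 2)u / [-2] = -(1/2)u^3 - (5/2)u^2 - 3u
L_3(u) = (u + 3)(u + 2)(u + 1) / [6] = (1/6)u^3 + u^2 + (11/6)u + 1
g(u) = (-8)·L_0 + 7·L_1 + 3·L_2 + 3·L_3
Only the constant term is needed; take it from each L_i and combine:
(-8)·(0) + 7·(0) + 3·(0) + 3·(1) = 3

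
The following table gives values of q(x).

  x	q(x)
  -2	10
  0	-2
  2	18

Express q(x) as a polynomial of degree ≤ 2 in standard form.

q(x) = 4x^2 + 2x - 2

Newton's divided differences:
q[-2,0] = (-2 - 10) / (0 - (-2)) = -6
q[0,2] = (18 - (-2)) / (2 - 0) = 10
q[-2,0,2] = (10 - (-6)) / (2 - (-2)) = 4
q(x) = 10 + (-6)·(x + 2) + 4·(x + 2)x
Expanding: q(x) = 4x^2 + 2x - 2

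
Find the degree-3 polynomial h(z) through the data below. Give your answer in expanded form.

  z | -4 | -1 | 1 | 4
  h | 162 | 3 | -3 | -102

h(z) = -2z^3 + 2z^2 - z - 2

Build the Lagrange basis polynomials:
L_0(z) = (z + 1)(z - 1)(z - 4) / [-120] = -(1/120)z^3 + (1/30)z^2 + (1/120)z - 1/30
L_1(z) = (z + 4)(z - 1)(z - 4) / [30] = (1/30)z^3 - (1/30)z^2 - (8/15)z + 8/15
L_2(z) = (z + 4)(z + 1)(z - 4) / [-30] = -(1/30)z^3 - (1/30)z^2 + (8/15)z + 8/15
L_3(z) = (z + 4)(z + 1)(z - 1) / [120] = (1/120)z^3 + (1/30)z^2 - (1/120)z - 1/30
h(z) = 162·L_0 + 3·L_1 + (-3)·L_2 + (-102)·L_3
  162·L_0(z) = -(27/20)z^3 + (27/5)z^2 + (27/20)z - 27/5
  3·L_1(z) = (1/10)z^3 - (1/10)z^2 - (8/5)z + 8/5
  (-3)·L_2(z) = (1/10)z^3 + (1/10)z^2 - (8/5)z - 8/5
  (-102)·L_3(z) = -(17/20)z^3 - (17/5)z^2 + (17/20)z + 17/5
Adding term by term: -2z^3 + 2z^2 - z - 2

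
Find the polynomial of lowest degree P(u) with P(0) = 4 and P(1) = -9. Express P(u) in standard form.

P(u) = -13u + 4

L_0(u) = (u - 1) / [-1] = -u + 1
L_1(u) = u / [1] = u
P(u) = 4·L_0 + (-9)·L_1
  4·L_0(u) = -4u + 4
  (-9)·L_1(u) = -9u
Adding term by term: -13u + 4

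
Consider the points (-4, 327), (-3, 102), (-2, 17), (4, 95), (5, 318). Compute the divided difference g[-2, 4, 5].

30

g[-2,4] = (95 - 17) / (4 - (-2)) = 13
g[4,5] = (318 - 95) / (5 - 4) = 223
g[-2,4,5] = (223 - 13) / (5 - (-2)) = 30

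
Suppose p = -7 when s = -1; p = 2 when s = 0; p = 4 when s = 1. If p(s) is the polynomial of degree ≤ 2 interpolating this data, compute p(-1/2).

Using Newton's divided-difference form:
p[-1,0] = (2 - (-7)) / (0 - (-1)) = 9
p[0,1] = (4 - 2) / (1 - 0) = 2
p[-1,0,1] = (2 - 9) / (1 - (-1)) = -7/2
p(-1/2) = -7 + 9·(1/2) + (-7/2)·(1/2)·(-1/2) = -13/8

-13/8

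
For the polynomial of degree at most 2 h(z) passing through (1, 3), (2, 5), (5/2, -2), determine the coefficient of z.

34

Build the Lagrange basis polynomials:
L_0(z) = (z - 2)(z - 5/2) / [3/2] = (2/3)z^2 - 3z + 10/3
L_1(z) = (z - 1)(z - 5/2) / [-1/2] = -2z^2 + 7z - 5
L_2(z) = (z - 1)(z - 2) / [3/4] = (4/3)z^2 - 4z + 8/3
h(z) = 3·L_0 + 5·L_1 + (-2)·L_2
Only the coefficient of z is needed; take it from each L_i and combine:
3·(-3) + 5·(7) + (-2)·(-4) = 34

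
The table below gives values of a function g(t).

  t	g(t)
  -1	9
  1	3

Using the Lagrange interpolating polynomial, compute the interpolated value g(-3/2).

21/2

L_0(-3/2) = (-5/2)/[(-2)] = 5/4
L_1(-3/2) = (-1/2)/[(2)] = -1/4
Sum: 9·(5/4) + 3·(-1/4) = 21/2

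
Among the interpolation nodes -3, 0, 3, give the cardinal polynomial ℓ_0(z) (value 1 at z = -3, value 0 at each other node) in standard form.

ℓ_0(z) = z(z - 3) / [(-3)·(-6)]
       = (z^2 - 3z) / (18)

ℓ_0(z) = (1/18)z^2 - (1/6)z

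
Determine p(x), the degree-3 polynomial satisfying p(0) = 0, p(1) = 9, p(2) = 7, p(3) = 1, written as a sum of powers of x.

p(x) = (7/6)x^3 - 9x^2 + (101/6)x

Build the Lagrange basis polynomials:
L_0(x) = (x - 1)(x - 2)(x - 3) / [-6] = -(1/6)x^3 + x^2 - (11/6)x + 1
L_1(x) = x(x - 2)(x - 3) / [2] = (1/2)x^3 - (5/2)x^2 + 3x
L_2(x) = x(x - 1)(x - 3) / [-2] = -(1/2)x^3 + 2x^2 - (3/2)x
L_3(x) = x(x - 1)(x - 2) / [6] = (1/6)x^3 - (1/2)x^2 + (1/3)x
p(x) = 0·L_0 + 9·L_1 + 7·L_2 + 1·L_3
  0·L_0(x) = 0
  9·L_1(x) = (9/2)x^3 - (45/2)x^2 + 27x
  7·L_2(x) = -(7/2)x^3 + 14x^2 - (21/2)x
  1·L_3(x) = (1/6)x^3 - (1/2)x^2 + (1/3)x
Adding term by term: (7/6)x^3 - 9x^2 + (101/6)x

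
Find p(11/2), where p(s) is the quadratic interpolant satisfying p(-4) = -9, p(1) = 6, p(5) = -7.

Using Newton's divided-difference form:
p[-4,1] = (6 - (-9)) / (1 - (-4)) = 3
p[1,5] = (-7 - 6) / (5 - 1) = -13/4
p[-4,1,5] = (-13/4 - 3) / (5 - (-4)) = -25/36
p(11/2) = -9 + 3·(19/2) + (-25/36)·(19/2)·(9/2) = -163/16

-163/16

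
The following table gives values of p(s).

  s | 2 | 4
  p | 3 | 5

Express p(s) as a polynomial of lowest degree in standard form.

p(s) = s + 1

L_0(s) = (s - 4) / [-2] = -(1/2)s + 2
L_1(s) = (s - 2) / [2] = (1/2)s - 1
p(s) = 3·L_0 + 5·L_1
  3·L_0(s) = -(3/2)s + 6
  5·L_1(s) = (5/2)s - 5
Adding term by term: s + 1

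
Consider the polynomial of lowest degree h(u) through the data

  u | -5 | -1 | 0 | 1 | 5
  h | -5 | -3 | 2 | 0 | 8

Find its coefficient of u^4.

The leading coefficient equals the top divided difference h[-5,-1,0,1,5].
h[-5,-1] = (-3 - (-5)) / (-1 - (-5)) = 1/2
h[-1,0] = (2 - (-3)) / (0 - (-1)) = 5
h[0,1] = (0 - 2) / (1 - 0) = -2
h[1,5] = (8 - 0) / (5 - 1) = 2
h[-5,-1,0] = (5 - 1/2) / (0 - (-5)) = 9/10
h[-1,0,1] = (-2 - 5) / (1 - (-1)) = -7/2
h[0,1,5] = (2 - (-2)) / (5 - 0) = 4/5
h[-5,-1,0,1] = (-7/2 - 9/10) / (1 - (-5)) = -11/15
h[-1,0,1,5] = (4/5 - (-7/2)) / (5 - (-1)) = 43/60
h[-5,-1,0,1,5] = (43/60 - (-11/15)) / (5 - (-5)) = 29/200

29/200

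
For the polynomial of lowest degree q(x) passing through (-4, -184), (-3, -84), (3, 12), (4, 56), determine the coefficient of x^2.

-4

L_0(x) = (x + 3)(x - 3)(x - 4) / [-56] = -(1/56)x^3 + (1/14)x^2 + (9/56)x - 9/14
L_1(x) = (x + 4)(x - 3)(x - 4) / [42] = (1/42)x^3 - (1/14)x^2 - (8/21)x + 8/7
L_2(x) = (x + 4)(x + 3)(x - 4) / [-42] = -(1/42)x^3 - (1/14)x^2 + (8/21)x + 8/7
L_3(x) = (x + 4)(x + 3)(x - 3) / [56] = (1/56)x^3 + (1/14)x^2 - (9/56)x - 9/14
q(x) = (-184)·L_0 + (-84)·L_1 + 12·L_2 + 56·L_3
Only the coefficient of x^2 is needed; take it from each L_i and combine:
(-184)·(1/14) + (-84)·(-1/14) + 12·(-1/14) + 56·(1/14) = -4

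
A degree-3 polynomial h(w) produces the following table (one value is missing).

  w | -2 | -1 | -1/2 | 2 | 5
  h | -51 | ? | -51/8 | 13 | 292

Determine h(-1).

The 4 known values determine h uniquely (degree ≤ 3).
L_0(-1) = (-1/2)·(-3)·(-6)/[(-3/2)·(-4)·(-7)] = 3/14
L_1(-1) = (1)·(-3)·(-6)/[(3/2)·(-5/2)·(-11/2)] = 48/55
L_2(-1) = (1)·(-1/2)·(-6)/[(4)·(5/2)·(-3)] = -1/10
L_3(-1) = (1)·(-1/2)·(-3)/[(7)·(11/2)·(3)] = 1/77
Sum: (-51)·(3/14) + (-51/8)·(48/55) + 13·(-1/10) + 292·(1/77) = -14

-14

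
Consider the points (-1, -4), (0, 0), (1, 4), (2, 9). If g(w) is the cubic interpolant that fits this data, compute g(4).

26

Evaluate each Lagrange basis at w = 4:
L_0(4) = (4)·(3)·(2)/[(-1)·(-2)·(-3)] = -4
L_1(4) = (5)·(3)·(2)/[(1)·(-1)·(-2)] = 15
L_2(4) = (5)·(4)·(2)/[(2)·(1)·(-1)] = -20
L_3(4) = (5)·(4)·(3)/[(3)·(2)·(1)] = 10
Sum: (-4)·(-4) + 0 + 4·(-20) + 9·(10) = 26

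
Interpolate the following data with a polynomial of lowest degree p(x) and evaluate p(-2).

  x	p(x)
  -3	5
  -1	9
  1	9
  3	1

Using Newton's divided-difference form:
p[-3,-1] = (9 - 5) / (-1 - (-3)) = 2
p[-1,1] = (9 - 9) / (1 - (-1)) = 0
p[1,3] = (1 - 9) / (3 - 1) = -4
p[-3,-1,1] = (0 - 2) / (1 - (-3)) = -1/2
p[-1,1,3] = (-4 - 0) / (3 - (-1)) = -1
p[-3,-1,1,3] = (-1 - (-1/2)) / (3 - (-3)) = -1/12
p(-2) = 5 + 2·(1) + (-1/2)·(1)·(-1) + (-1/12)·(1)·(-1)·(-3) = 29/4

29/4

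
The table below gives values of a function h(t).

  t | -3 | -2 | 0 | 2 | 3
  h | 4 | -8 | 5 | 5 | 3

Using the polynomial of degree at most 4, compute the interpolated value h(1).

39/5

Using Newton's divided-difference form:
h[-3,-2] = (-8 - 4) / (-2 - (-3)) = -12
h[-2,0] = (5 - (-8)) / (0 - (-2)) = 13/2
h[0,2] = (5 - 5) / (2 - 0) = 0
h[2,3] = (3 - 5) / (3 - 2) = -2
h[-3,-2,0] = (13/2 - (-12)) / (0 - (-3)) = 37/6
h[-2,0,2] = (0 - 13/2) / (2 - (-2)) = -13/8
h[0,2,3] = (-2 - 0) / (3 - 0) = -2/3
h[-3,-2,0,2] = (-13/8 - 37/6) / (2 - (-3)) = -187/120
h[-2,0,2,3] = (-2/3 - (-13/8)) / (3 - (-2)) = 23/120
h[-3,-2,0,2,3] = (23/120 - (-187/120)) / (3 - (-3)) = 7/24
h(1) = 4 + (-12)·(4) + (37/6)·(4)·(3) + (-187/120)·(4)·(3)·(1) + (7/24)·(4)·(3)·(1)·(-1) = 39/5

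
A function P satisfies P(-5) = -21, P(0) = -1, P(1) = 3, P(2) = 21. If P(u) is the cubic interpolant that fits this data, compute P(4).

123

Evaluate each Lagrange basis at u = 4:
L_0(4) = (4)·(3)·(2)/[(-5)·(-6)·(-7)] = -4/35
L_1(4) = (9)·(3)·(2)/[(5)·(-1)·(-2)] = 27/5
L_2(4) = (9)·(4)·(2)/[(6)·(1)·(-1)] = -12
L_3(4) = (9)·(4)·(3)/[(7)·(2)·(1)] = 54/7
Sum: (-21)·(-4/35) + (-1)·(27/5) + 3·(-12) + 21·(54/7) = 123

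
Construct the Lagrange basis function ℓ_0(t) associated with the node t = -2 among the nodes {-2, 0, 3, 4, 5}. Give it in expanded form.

ℓ_0(t) = t(t - 3)(t - 4)(t - 5) / [(-2)·(-5)·(-6)·(-7)]
       = (t^4 - 12t^3 + 47t^2 - 60t) / (420)

ℓ_0(t) = (1/420)t^4 - (1/35)t^3 + (47/420)t^2 - (1/7)t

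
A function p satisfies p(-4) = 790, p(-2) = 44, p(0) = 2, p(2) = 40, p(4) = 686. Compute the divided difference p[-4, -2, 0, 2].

p[-4,-2] = (44 - 790) / (-2 - (-4)) = -373
p[-2,0] = (2 - 44) / (0 - (-2)) = -21
p[0,2] = (40 - 2) / (2 - 0) = 19
p[-4,-2,0] = (-21 - (-373)) / (0 - (-4)) = 88
p[-2,0,2] = (19 - (-21)) / (2 - (-2)) = 10
p[-4,-2,0,2] = (10 - 88) / (2 - (-4)) = -13

-13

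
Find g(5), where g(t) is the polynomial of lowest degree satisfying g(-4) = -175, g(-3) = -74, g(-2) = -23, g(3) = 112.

Evaluate each Lagrange basis at t = 5:
L_0(5) = (8)·(7)·(2)/[(-1)·(-2)·(-7)] = -8
L_1(5) = (9)·(7)·(2)/[(1)·(-1)·(-6)] = 21
L_2(5) = (9)·(8)·(2)/[(2)·(1)·(-5)] = -72/5
L_3(5) = (9)·(8)·(7)/[(7)·(6)·(5)] = 12/5
Sum: (-175)·(-8) + (-74)·(21) + (-23)·(-72/5) + 112·(12/5) = 446

446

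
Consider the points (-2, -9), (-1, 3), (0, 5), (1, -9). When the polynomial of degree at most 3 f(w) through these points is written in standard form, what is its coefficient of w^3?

The leading coefficient equals the top divided difference f[-2,-1,0,1].
f[-2,-1] = (3 - (-9)) / (-1 - (-2)) = 12
f[-1,0] = (5 - 3) / (0 - (-1)) = 2
f[0,1] = (-9 - 5) / (1 - 0) = -14
f[-2,-1,0] = (2 - 12) / (0 - (-2)) = -5
f[-1,0,1] = (-14 - 2) / (1 - (-1)) = -8
f[-2,-1,0,1] = (-8 - (-5)) / (1 - (-2)) = -1

-1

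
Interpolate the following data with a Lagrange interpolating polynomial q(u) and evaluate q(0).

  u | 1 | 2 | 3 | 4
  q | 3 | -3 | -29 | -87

1

Evaluate each Lagrange basis at u = 0:
L_0(0) = (-2)·(-3)·(-4)/[(-1)·(-2)·(-3)] = 4
L_1(0) = (-1)·(-3)·(-4)/[(1)·(-1)·(-2)] = -6
L_2(0) = (-1)·(-2)·(-4)/[(2)·(1)·(-1)] = 4
L_3(0) = (-1)·(-2)·(-3)/[(3)·(2)·(1)] = -1
Sum: 3·(4) + (-3)·(-6) + (-29)·(4) + (-87)·(-1) = 1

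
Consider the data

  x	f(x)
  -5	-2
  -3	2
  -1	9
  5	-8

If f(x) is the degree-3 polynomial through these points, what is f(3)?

L_0(3) = (6)·(4)·(-2)/[(-2)·(-4)·(-10)] = 3/5
L_1(3) = (8)·(4)·(-2)/[(2)·(-2)·(-8)] = -2
L_2(3) = (8)·(6)·(-2)/[(4)·(2)·(-6)] = 2
L_3(3) = (8)·(6)·(4)/[(10)·(8)·(6)] = 2/5
Sum: (-2)·(3/5) + 2·(-2) + 9·(2) + (-8)·(2/5) = 48/5

48/5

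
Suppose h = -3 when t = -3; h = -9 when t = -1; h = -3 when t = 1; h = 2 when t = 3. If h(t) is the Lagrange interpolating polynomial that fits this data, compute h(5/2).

199/128

Evaluate each Lagrange basis at t = 5/2:
L_0(5/2) = (7/2)·(3/2)·(-1/2)/[(-2)·(-4)·(-6)] = 7/128
L_1(5/2) = (11/2)·(3/2)·(-1/2)/[(2)·(-2)·(-4)] = -33/128
L_2(5/2) = (11/2)·(7/2)·(-1/2)/[(4)·(2)·(-2)] = 77/128
L_3(5/2) = (11/2)·(7/2)·(3/2)/[(6)·(4)·(2)] = 77/128
Sum: (-3)·(7/128) + (-9)·(-33/128) + (-3)·(77/128) + 2·(77/128) = 199/128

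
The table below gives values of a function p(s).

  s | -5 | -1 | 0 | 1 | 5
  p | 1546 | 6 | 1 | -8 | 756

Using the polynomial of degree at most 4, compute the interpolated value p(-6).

3121

L_0(-6) = (-5)·(-6)·(-7)·(-11)/[(-4)·(-5)·(-6)·(-10)] = 77/40
L_1(-6) = (-1)·(-6)·(-7)·(-11)/[(4)·(-1)·(-2)·(-6)] = -77/8
L_2(-6) = (-1)·(-5)·(-7)·(-11)/[(5)·(1)·(-1)·(-5)] = 77/5
L_3(-6) = (-1)·(-5)·(-6)·(-11)/[(6)·(2)·(1)·(-4)] = -55/8
L_4(-6) = (-1)·(-5)·(-6)·(-7)/[(10)·(6)·(5)·(4)] = 7/40
Sum: 1546·(77/40) + 6·(-77/8) + 1·(77/5) + (-8)·(-55/8) + 756·(7/40) = 3121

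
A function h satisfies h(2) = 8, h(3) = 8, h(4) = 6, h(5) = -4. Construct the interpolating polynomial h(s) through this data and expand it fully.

L_0(s) = (s - 3)(s - 4)(s - 5) / [-6] = -(1/6)s^3 + 2s^2 - (47/6)s + 10
L_1(s) = (s - 2)(s - 4)(s - 5) / [2] = (1/2)s^3 - (11/2)s^2 + 19s - 20
L_2(s) = (s - 2)(s - 3)(s - 5) / [-2] = -(1/2)s^3 + 5s^2 - (31/2)s + 15
L_3(s) = (s - 2)(s - 3)(s - 4) / [6] = (1/6)s^3 - (3/2)s^2 + (13/3)s - 4
h(s) = 8·L_0 + 8·L_1 + 6·L_2 + (-4)·L_3
  8·L_0(s) = -(4/3)s^3 + 16s^2 - (188/3)s + 80
  8·L_1(s) = 4s^3 - 44s^2 + 152s - 160
  6·L_2(s) = -3s^3 + 30s^2 - 93s + 90
  (-4)·L_3(s) = -(2/3)s^3 + 6s^2 - (52/3)s + 16
Adding term by term: -s^3 + 8s^2 - 21s + 26

h(s) = -s^3 + 8s^2 - 21s + 26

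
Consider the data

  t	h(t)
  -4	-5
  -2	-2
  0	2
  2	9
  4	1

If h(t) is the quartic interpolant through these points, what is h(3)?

281/32

Evaluate each Lagrange basis at t = 3:
L_0(3) = (5)·(3)·(1)·(-1)/[(-2)·(-4)·(-6)·(-8)] = -5/128
L_1(3) = (7)·(3)·(1)·(-1)/[(2)·(-2)·(-4)·(-6)] = 7/32
L_2(3) = (7)·(5)·(1)·(-1)/[(4)·(2)·(-2)·(-4)] = -35/64
L_3(3) = (7)·(5)·(3)·(-1)/[(6)·(4)·(2)·(-2)] = 35/32
L_4(3) = (7)·(5)·(3)·(1)/[(8)·(6)·(4)·(2)] = 35/128
Sum: (-5)·(-5/128) + (-2)·(7/32) + 2·(-35/64) + 9·(35/32) + 1·(35/128) = 281/32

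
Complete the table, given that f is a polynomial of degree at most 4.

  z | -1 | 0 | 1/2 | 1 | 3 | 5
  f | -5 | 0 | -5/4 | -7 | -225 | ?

-1475

The 5 known values determine f uniquely (degree ≤ 4).
Evaluate each Lagrange basis at z = 5:
L_0(5) = (5)·(9/2)·(4)·(2)/[(-1)·(-3/2)·(-2)·(-4)] = 15
L_1(5) = (6)·(9/2)·(4)·(2)/[(1)·(-1/2)·(-1)·(-3)] = -144
L_2(5) = (6)·(5)·(4)·(2)/[(3/2)·(1/2)·(-1/2)·(-5/2)] = 256
L_3(5) = (6)·(5)·(9/2)·(2)/[(2)·(1)·(1/2)·(-2)] = -135
L_4(5) = (6)·(5)·(9/2)·(4)/[(4)·(3)·(5/2)·(2)] = 9
Sum: (-5)·(15) + 0 + (-5/4)·(256) + (-7)·(-135) + (-225)·(9) = -1475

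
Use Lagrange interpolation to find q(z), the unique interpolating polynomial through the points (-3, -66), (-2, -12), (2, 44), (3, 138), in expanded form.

q(z) = 4z^3 + 4z^2 - 2z

Build the Lagrange basis polynomials:
L_0(z) = (z + 2)(z - 2)(z - 3) / [-30] = -(1/30)z^3 + (1/10)z^2 + (2/15)z - 2/5
L_1(z) = (z + 3)(z - 2)(z - 3) / [20] = (1/20)z^3 - (1/10)z^2 - (9/20)z + 9/10
L_2(z) = (z + 3)(z + 2)(z - 3) / [-20] = -(1/20)z^3 - (1/10)z^2 + (9/20)z + 9/10
L_3(z) = (z + 3)(z + 2)(z - 2) / [30] = (1/30)z^3 + (1/10)z^2 - (2/15)z - 2/5
q(z) = (-66)·L_0 + (-12)·L_1 + 44·L_2 + 138·L_3
  (-66)·L_0(z) = (11/5)z^3 - (33/5)z^2 - (44/5)z + 132/5
  (-12)·L_1(z) = -(3/5)z^3 + (6/5)z^2 + (27/5)z - 54/5
  44·L_2(z) = -(11/5)z^3 - (22/5)z^2 + (99/5)z + 198/5
  138·L_3(z) = (23/5)z^3 + (69/5)z^2 - (92/5)z - 276/5
Adding term by term: 4z^3 + 4z^2 - 2z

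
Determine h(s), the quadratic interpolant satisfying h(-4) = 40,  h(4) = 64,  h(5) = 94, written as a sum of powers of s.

L_0(s) = (s - 4)(s - 5) / [72] = (1/72)s^2 - (1/8)s + 5/18
L_1(s) = (s + 4)(s - 5) / [-8] = -(1/8)s^2 + (1/8)s + 5/2
L_2(s) = (s + 4)(s - 4) / [9] = (1/9)s^2 - 16/9
h(s) = 40·L_0 + 64·L_1 + 94·L_2
  40·L_0(s) = (5/9)s^2 - 5s + 100/9
  64·L_1(s) = -8s^2 + 8s + 160
  94·L_2(s) = (94/9)s^2 - 1504/9
Adding term by term: 3s^2 + 3s + 4

h(s) = 3s^2 + 3s + 4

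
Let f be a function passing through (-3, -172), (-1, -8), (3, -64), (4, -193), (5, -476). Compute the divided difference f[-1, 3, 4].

-23

f[-1,3] = (-64 - (-8)) / (3 - (-1)) = -14
f[3,4] = (-193 - (-64)) / (4 - 3) = -129
f[-1,3,4] = (-129 - (-14)) / (4 - (-1)) = -23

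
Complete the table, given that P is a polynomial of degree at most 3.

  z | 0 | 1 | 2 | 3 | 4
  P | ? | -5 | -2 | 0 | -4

-4

The 4 known values determine P uniquely (degree ≤ 3).
L_0(0) = (-2)·(-3)·(-4)/[(-1)·(-2)·(-3)] = 4
L_1(0) = (-1)·(-3)·(-4)/[(1)·(-1)·(-2)] = -6
L_2(0) = (-1)·(-2)·(-4)/[(2)·(1)·(-1)] = 4
L_3(0) = (-1)·(-2)·(-3)/[(3)·(2)·(1)] = -1
Sum: (-5)·(4) + (-2)·(-6) + 0 + (-4)·(-1) = -4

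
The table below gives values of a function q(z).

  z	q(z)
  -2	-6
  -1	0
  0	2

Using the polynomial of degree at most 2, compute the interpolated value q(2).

-6

Using Newton's divided-difference form:
q[-2,-1] = (0 - (-6)) / (-1 - (-2)) = 6
q[-1,0] = (2 - 0) / (0 - (-1)) = 2
q[-2,-1,0] = (2 - 6) / (0 - (-2)) = -2
q(2) = -6 + 6·(4) + (-2)·(4)·(3) = -6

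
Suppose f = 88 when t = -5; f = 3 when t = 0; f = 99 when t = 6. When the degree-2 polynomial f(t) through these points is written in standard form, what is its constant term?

Build the Lagrange basis polynomials:
L_0(t) = t(t - 6) / [55] = (1/55)t^2 - (6/55)t
L_1(t) = (t + 5)(t - 6) / [-30] = -(1/30)t^2 + (1/30)t + 1
L_2(t) = (t + 5)t / [66] = (1/66)t^2 + (5/66)t
f(t) = 88·L_0 + 3·L_1 + 99·L_2
Only the constant term is needed; take it from each L_i and combine:
88·(0) + 3·(1) + 99·(0) = 3

3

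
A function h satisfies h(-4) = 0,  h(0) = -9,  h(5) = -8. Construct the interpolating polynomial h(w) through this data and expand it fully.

Build the Lagrange basis polynomials:
L_0(w) = w(w - 5) / [36] = (1/36)w^2 - (5/36)w
L_1(w) = (w + 4)(w - 5) / [-20] = -(1/20)w^2 + (1/20)w + 1
L_2(w) = (w + 4)w / [45] = (1/45)w^2 + (4/45)w
h(w) = 0·L_0 + (-9)·L_1 + (-8)·L_2
  0·L_0(w) = 0
  (-9)·L_1(w) = (9/20)w^2 - (9/20)w - 9
  (-8)·L_2(w) = -(8/45)w^2 - (32/45)w
Adding term by term: (49/180)w^2 - (209/180)w - 9

h(w) = (49/180)w^2 - (209/180)w - 9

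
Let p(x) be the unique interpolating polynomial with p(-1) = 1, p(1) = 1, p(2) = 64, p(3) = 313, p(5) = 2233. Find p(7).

Evaluate each Lagrange basis at x = 7:
L_0(7) = (6)·(5)·(4)·(2)/[(-2)·(-3)·(-4)·(-6)] = 5/3
L_1(7) = (8)·(5)·(4)·(2)/[(2)·(-1)·(-2)·(-4)] = -20
L_2(7) = (8)·(6)·(4)·(2)/[(3)·(1)·(-1)·(-3)] = 128/3
L_3(7) = (8)·(6)·(5)·(2)/[(4)·(2)·(1)·(-2)] = -30
L_4(7) = (8)·(6)·(5)·(4)/[(6)·(4)·(3)·(2)] = 20/3
Sum: 1·(5/3) + 1·(-20) + 64·(128/3) + 313·(-30) + 2233·(20/3) = 8209

8209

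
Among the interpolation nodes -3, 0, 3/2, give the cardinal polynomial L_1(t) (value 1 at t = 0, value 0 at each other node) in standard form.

L_1(t) = (t + 3)(t - 3/2) / [(3)·(-3/2)]
       = (t^2 + (3/2)t - 9/2) / (-9/2)

L_1(t) = -(2/9)t^2 - (1/3)t + 1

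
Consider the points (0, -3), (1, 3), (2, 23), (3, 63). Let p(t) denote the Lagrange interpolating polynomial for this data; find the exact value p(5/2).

321/8

L_0(5/2) = (3/2)·(1/2)·(-1/2)/[(-1)·(-2)·(-3)] = 1/16
L_1(5/2) = (5/2)·(1/2)·(-1/2)/[(1)·(-1)·(-2)] = -5/16
L_2(5/2) = (5/2)·(3/2)·(-1/2)/[(2)·(1)·(-1)] = 15/16
L_3(5/2) = (5/2)·(3/2)·(1/2)/[(3)·(2)·(1)] = 5/16
Sum: (-3)·(1/16) + 3·(-5/16) + 23·(15/16) + 63·(5/16) = 321/8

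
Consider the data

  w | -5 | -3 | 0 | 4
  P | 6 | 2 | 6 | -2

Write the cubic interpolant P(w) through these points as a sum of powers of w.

L_0(w) = (w + 3)w(w - 4) / [-90] = -(1/90)w^3 + (1/90)w^2 + (2/15)w
L_1(w) = (w + 5)w(w - 4) / [42] = (1/42)w^3 + (1/42)w^2 - (10/21)w
L_2(w) = (w + 5)(w + 3)(w - 4) / [-60] = -(1/60)w^3 - (1/15)w^2 + (17/60)w + 1
L_3(w) = (w + 5)(w + 3)w / [252] = (1/252)w^3 + (2/63)w^2 + (5/84)w
P(w) = 6·L_0 + 2·L_1 + 6·L_2 + (-2)·L_3
  6·L_0(w) = -(1/15)w^3 + (1/15)w^2 + (4/5)w
  2·L_1(w) = (1/21)w^3 + (1/21)w^2 - (20/21)w
  6·L_2(w) = -(1/10)w^3 - (2/5)w^2 + (17/10)w + 6
  (-2)·L_3(w) = -(1/126)w^3 - (4/63)w^2 - (5/42)w
Adding term by term: -(8/63)w^3 - (22/63)w^2 + (10/7)w + 6

P(w) = -(8/63)w^3 - (22/63)w^2 + (10/7)w + 6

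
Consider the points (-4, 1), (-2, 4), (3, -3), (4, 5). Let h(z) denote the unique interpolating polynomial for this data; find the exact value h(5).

L_0(5) = (7)·(2)·(1)/[(-2)·(-7)·(-8)] = -1/8
L_1(5) = (9)·(2)·(1)/[(2)·(-5)·(-6)] = 3/10
L_2(5) = (9)·(7)·(1)/[(7)·(5)·(-1)] = -9/5
L_3(5) = (9)·(7)·(2)/[(8)·(6)·(1)] = 21/8
Sum: 1·(-1/8) + 4·(3/10) + (-3)·(-9/5) + 5·(21/8) = 98/5

98/5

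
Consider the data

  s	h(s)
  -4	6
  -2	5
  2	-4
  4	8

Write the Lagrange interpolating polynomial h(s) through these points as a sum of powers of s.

Build the Lagrange basis polynomials:
L_0(s) = (s + 2)(s - 2)(s - 4) / [-96] = -(1/96)s^3 + (1/24)s^2 + (1/24)s - 1/6
L_1(s) = (s + 4)(s - 2)(s - 4) / [48] = (1/48)s^3 - (1/24)s^2 - (1/3)s + 2/3
L_2(s) = (s + 4)(s + 2)(s - 4) / [-48] = -(1/48)s^3 - (1/24)s^2 + (1/3)s + 2/3
L_3(s) = (s + 4)(s + 2)(s - 2) / [96] = (1/96)s^3 + (1/24)s^2 - (1/24)s - 1/6
h(s) = 6·L_0 + 5·L_1 + (-4)·L_2 + 8·L_3
  6·L_0(s) = -(1/16)s^3 + (1/4)s^2 + (1/4)s - 1
  5·L_1(s) = (5/48)s^3 - (5/24)s^2 - (5/3)s + 10/3
  (-4)·L_2(s) = (1/12)s^3 + (1/6)s^2 - (4/3)s - 8/3
  8·L_3(s) = (1/12)s^3 + (1/3)s^2 - (1/3)s - 4/3
Adding term by term: (5/24)s^3 + (13/24)s^2 - (37/12)s - 5/3

h(s) = (5/24)s^3 + (13/24)s^2 - (37/12)s - 5/3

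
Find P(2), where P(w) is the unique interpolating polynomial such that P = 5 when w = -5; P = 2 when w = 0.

4/5

Evaluate each Lagrange basis at w = 2:
L_0(2) = (2)/[(-5)] = -2/5
L_1(2) = (7)/[(5)] = 7/5
Sum: 5·(-2/5) + 2·(7/5) = 4/5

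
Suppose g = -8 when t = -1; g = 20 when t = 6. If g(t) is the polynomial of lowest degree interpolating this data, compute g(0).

-4

Evaluate each Lagrange basis at t = 0:
L_0(0) = (-6)/[(-7)] = 6/7
L_1(0) = (1)/[(7)] = 1/7
Sum: (-8)·(6/7) + 20·(1/7) = -4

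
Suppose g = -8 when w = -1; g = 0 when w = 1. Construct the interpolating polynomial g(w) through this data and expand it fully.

Build the Lagrange basis polynomials:
L_0(w) = (w - 1) / [-2] = -(1/2)w + 1/2
L_1(w) = (w + 1) / [2] = (1/2)w + 1/2
g(w) = (-8)·L_0 + 0·L_1
  (-8)·L_0(w) = 4w - 4
  0·L_1(w) = 0
Adding term by term: 4w - 4

g(w) = 4w - 4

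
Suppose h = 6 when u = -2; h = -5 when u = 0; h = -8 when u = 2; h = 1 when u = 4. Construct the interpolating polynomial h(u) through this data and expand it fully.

h(u) = (1/12)u^3 + u^2 - (23/6)u - 5

Newton's divided differences:
h[-2,0] = (-5 - 6) / (0 - (-2)) = -11/2
h[0,2] = (-8 - (-5)) / (2 - 0) = -3/2
h[2,4] = (1 - (-8)) / (4 - 2) = 9/2
h[-2,0,2] = (-3/2 - (-11/2)) / (2 - (-2)) = 1
h[0,2,4] = (9/2 - (-3/2)) / (4 - 0) = 3/2
h[-2,0,2,4] = (3/2 - 1) / (4 - (-2)) = 1/12
h(u) = 6 + (-11/2)·(u + 2) + 1·(u + 2)u + (1/12)·(u + 2)u(u - 2)
Expanding: h(u) = (1/12)u^3 + u^2 - (23/6)u - 5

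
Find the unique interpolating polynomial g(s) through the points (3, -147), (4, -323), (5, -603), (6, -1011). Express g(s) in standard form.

g(s) = -4s^3 - 4s^2 - 3

L_0(s) = (s - 4)(s - 5)(s - 6) / [-6] = -(1/6)s^3 + (5/2)s^2 - (37/3)s + 20
L_1(s) = (s - 3)(s - 5)(s - 6) / [2] = (1/2)s^3 - 7s^2 + (63/2)s - 45
L_2(s) = (s - 3)(s - 4)(s - 6) / [-2] = -(1/2)s^3 + (13/2)s^2 - 27s + 36
L_3(s) = (s - 3)(s - 4)(s - 5) / [6] = (1/6)s^3 - 2s^2 + (47/6)s - 10
g(s) = (-147)·L_0 + (-323)·L_1 + (-603)·L_2 + (-1011)·L_3
  (-147)·L_0(s) = (49/2)s^3 - (735/2)s^2 + 1813s - 2940
  (-323)·L_1(s) = -(323/2)s^3 + 2261s^2 - (20349/2)s + 14535
  (-603)·L_2(s) = (603/2)s^3 - (7839/2)s^2 + 16281s - 21708
  (-1011)·L_3(s) = -(337/2)s^3 + 2022s^2 - (15839/2)s + 10110
Adding term by term: -4s^3 - 4s^2 - 3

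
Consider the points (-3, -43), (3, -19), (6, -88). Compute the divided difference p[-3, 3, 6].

-3

p[-3,3] = (-19 - (-43)) / (3 - (-3)) = 4
p[3,6] = (-88 - (-19)) / (6 - 3) = -23
p[-3,3,6] = (-23 - 4) / (6 - (-3)) = -3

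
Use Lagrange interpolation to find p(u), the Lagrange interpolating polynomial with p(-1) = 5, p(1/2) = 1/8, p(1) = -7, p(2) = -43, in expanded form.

p(u) = -3u^3 - 4u^2 - 3u + 3

Build the Lagrange basis polynomials:
L_0(u) = (u - 1/2)(u - 1)(u - 2) / [-9] = -(1/9)u^3 + (7/18)u^2 - (7/18)u + 1/9
L_1(u) = (u + 1)(u - 1)(u - 2) / [9/8] = (8/9)u^3 - (16/9)u^2 - (8/9)u + 16/9
L_2(u) = (u + 1)(u - 1/2)(u - 2) / [-1] = -u^3 + (3/2)u^2 + (3/2)u - 1
L_3(u) = (u + 1)(u - 1/2)(u - 1) / [9/2] = (2/9)u^3 - (1/9)u^2 - (2/9)u + 1/9
p(u) = 5·L_0 + (1/8)·L_1 + (-7)·L_2 + (-43)·L_3
  5·L_0(u) = -(5/9)u^3 + (35/18)u^2 - (35/18)u + 5/9
  (1/8)·L_1(u) = (1/9)u^3 - (2/9)u^2 - (1/9)u + 2/9
  (-7)·L_2(u) = 7u^3 - (21/2)u^2 - (21/2)u + 7
  (-43)·L_3(u) = -(86/9)u^3 + (43/9)u^2 + (86/9)u - 43/9
Adding term by term: -3u^3 - 4u^2 - 3u + 3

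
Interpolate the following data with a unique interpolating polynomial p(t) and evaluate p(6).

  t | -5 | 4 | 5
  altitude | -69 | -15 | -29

-47

L_0(6) = (2)·(1)/[(-9)·(-10)] = 1/45
L_1(6) = (11)·(1)/[(9)·(-1)] = -11/9
L_2(6) = (11)·(2)/[(10)·(1)] = 11/5
Sum: (-69)·(1/45) + (-15)·(-11/9) + (-29)·(11/5) = -47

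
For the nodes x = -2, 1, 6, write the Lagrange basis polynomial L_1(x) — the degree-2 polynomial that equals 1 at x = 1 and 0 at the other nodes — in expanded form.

L_1(x) = -(1/15)x^2 + (4/15)x + 4/5

L_1(x) = (x + 2)(x - 6) / [(3)·(-5)]
       = (x^2 - 4x - 12) / (-15)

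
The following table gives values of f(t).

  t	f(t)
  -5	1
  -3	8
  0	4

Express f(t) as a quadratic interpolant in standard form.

Build the Lagrange basis polynomials:
L_0(t) = (t + 3)t / [10] = (1/10)t^2 + (3/10)t
L_1(t) = (t + 5)t / [-6] = -(1/6)t^2 - (5/6)t
L_2(t) = (t + 5)(t + 3) / [15] = (1/15)t^2 + (8/15)t + 1
f(t) = 1·L_0 + 8·L_1 + 4·L_2
  1·L_0(t) = (1/10)t^2 + (3/10)t
  8·L_1(t) = -(4/3)t^2 - (20/3)t
  4·L_2(t) = (4/15)t^2 + (32/15)t + 4
Adding term by term: -(29/30)t^2 - (127/30)t + 4

f(t) = -(29/30)t^2 - (127/30)t + 4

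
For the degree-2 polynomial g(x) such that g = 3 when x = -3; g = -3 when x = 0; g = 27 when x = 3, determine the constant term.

L_0(x) = x(x - 3) / [18] = (1/18)x^2 - (1/6)x
L_1(x) = (x + 3)(x - 3) / [-9] = -(1/9)x^2 + 1
L_2(x) = (x + 3)x / [18] = (1/18)x^2 + (1/6)x
g(x) = 3·L_0 + (-3)·L_1 + 27·L_2
Only the constant term is needed; take it from each L_i and combine:
3·(0) + (-3)·(1) + 27·(0) = -3

-3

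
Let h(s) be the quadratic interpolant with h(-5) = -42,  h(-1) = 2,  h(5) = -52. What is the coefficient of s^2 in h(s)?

L_0(s) = (s + 1)(s - 5) / [40] = (1/40)s^2 - (1/10)s - 1/8
L_1(s) = (s + 5)(s - 5) / [-24] = -(1/24)s^2 + 25/24
L_2(s) = (s + 5)(s + 1) / [60] = (1/60)s^2 + (1/10)s + 1/12
h(s) = (-42)·L_0 + 2·L_1 + (-52)·L_2
Only the coefficient of s^2 is needed; take it from each L_i and combine:
(-42)·(1/40) + 2·(-1/24) + (-52)·(1/60) = -2

-2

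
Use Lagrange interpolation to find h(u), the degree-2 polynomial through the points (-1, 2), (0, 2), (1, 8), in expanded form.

L_0(u) = u(u - 1) / [2] = (1/2)u^2 - (1/2)u
L_1(u) = (u + 1)(u - 1) / [-1] = -u^2 + 1
L_2(u) = (u + 1)u / [2] = (1/2)u^2 + (1/2)u
h(u) = 2·L_0 + 2·L_1 + 8·L_2
  2·L_0(u) = u^2 - u
  2·L_1(u) = -2u^2 + 2
  8·L_2(u) = 4u^2 + 4u
Adding term by term: 3u^2 + 3u + 2

h(u) = 3u^2 + 3u + 2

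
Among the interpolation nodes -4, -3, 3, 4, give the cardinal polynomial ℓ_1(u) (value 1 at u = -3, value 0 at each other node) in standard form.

ℓ_1(u) = (u + 4)(u - 3)(u - 4) / [(1)·(-6)·(-7)]
       = (u^3 - 3u^2 - 16u + 48) / (42)

ℓ_1(u) = (1/42)u^3 - (1/14)u^2 - (8/21)u + 8/7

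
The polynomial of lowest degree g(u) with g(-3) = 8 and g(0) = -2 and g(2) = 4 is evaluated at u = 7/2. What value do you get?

303/20

Using Newton's divided-difference form:
g[-3,0] = (-2 - 8) / (0 - (-3)) = -10/3
g[0,2] = (4 - (-2)) / (2 - 0) = 3
g[-3,0,2] = (3 - (-10/3)) / (2 - (-3)) = 19/15
g(7/2) = 8 + (-10/3)·(13/2) + (19/15)·(13/2)·(7/2) = 303/20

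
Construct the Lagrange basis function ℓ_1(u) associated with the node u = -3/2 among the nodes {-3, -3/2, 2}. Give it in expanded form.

ℓ_1(u) = (u + 3)(u - 2) / [(3/2)·(-7/2)]
       = (u^2 + u - 6) / (-21/4)

ℓ_1(u) = -(4/21)u^2 - (4/21)u + 8/7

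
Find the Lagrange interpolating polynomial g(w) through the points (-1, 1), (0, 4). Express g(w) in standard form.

g(w) = 3w + 4

Build the Lagrange basis polynomials:
L_0(w) = w / [-1] = -w
L_1(w) = (w + 1) / [1] = w + 1
g(w) = 1·L_0 + 4·L_1
  1·L_0(w) = -w
  4·L_1(w) = 4w + 4
Adding term by term: 3w + 4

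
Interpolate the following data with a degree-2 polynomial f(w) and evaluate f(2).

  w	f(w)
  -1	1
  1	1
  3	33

13

L_0(2) = (1)·(-1)/[(-2)·(-4)] = -1/8
L_1(2) = (3)·(-1)/[(2)·(-2)] = 3/4
L_2(2) = (3)·(1)/[(4)·(2)] = 3/8
Sum: 1·(-1/8) + 1·(3/4) + 33·(3/8) = 13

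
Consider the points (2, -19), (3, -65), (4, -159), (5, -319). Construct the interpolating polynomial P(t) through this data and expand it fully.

Newton's divided differences:
P[2,3] = (-65 - (-19)) / (3 - 2) = -46
P[3,4] = (-159 - (-65)) / (4 - 3) = -94
P[4,5] = (-319 - (-159)) / (5 - 4) = -160
P[2,3,4] = (-94 - (-46)) / (4 - 2) = -24
P[3,4,5] = (-160 - (-94)) / (5 - 3) = -33
P[2,3,4,5] = (-33 - (-24)) / (5 - 2) = -3
P(t) = -19 + (-46)·(t - 2) + (-24)·(t - 2)(t - 3) + (-3)·(t - 2)(t - 3)(t - 4)
Expanding: P(t) = -3t^3 + 3t^2 - 4t + 1

P(t) = -3t^3 + 3t^2 - 4t + 1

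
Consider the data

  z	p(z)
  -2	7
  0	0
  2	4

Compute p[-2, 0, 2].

11/8

p[-2,0] = (0 - 7) / (0 - (-2)) = -7/2
p[0,2] = (4 - 0) / (2 - 0) = 2
p[-2,0,2] = (2 - (-7/2)) / (2 - (-2)) = 11/8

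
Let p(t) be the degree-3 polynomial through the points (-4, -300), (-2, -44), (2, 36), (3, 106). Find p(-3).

L_0(-3) = (-1)·(-5)·(-6)/[(-2)·(-6)·(-7)] = 5/14
L_1(-3) = (1)·(-5)·(-6)/[(2)·(-4)·(-5)] = 3/4
L_2(-3) = (1)·(-1)·(-6)/[(6)·(4)·(-1)] = -1/4
L_3(-3) = (1)·(-1)·(-5)/[(7)·(5)·(1)] = 1/7
Sum: (-300)·(5/14) + (-44)·(3/4) + 36·(-1/4) + 106·(1/7) = -134

-134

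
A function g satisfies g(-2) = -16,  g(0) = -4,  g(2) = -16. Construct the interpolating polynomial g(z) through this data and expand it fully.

L_0(z) = z(z - 2) / [8] = (1/8)z^2 - (1/4)z
L_1(z) = (z + 2)(z - 2) / [-4] = -(1/4)z^2 + 1
L_2(z) = (z + 2)z / [8] = (1/8)z^2 + (1/4)z
g(z) = (-16)·L_0 + (-4)·L_1 + (-16)·L_2
  (-16)·L_0(z) = -2z^2 + 4z
  (-4)·L_1(z) = z^2 - 4
  (-16)·L_2(z) = -2z^2 - 4z
Adding term by term: -3z^2 - 4

g(z) = -3z^2 - 4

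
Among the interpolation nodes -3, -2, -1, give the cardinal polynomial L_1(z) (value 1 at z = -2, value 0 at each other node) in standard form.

L_1(z) = -z^2 - 4z - 3

L_1(z) = (z + 3)(z + 1) / [(1)·(-1)]
       = (z^2 + 4z + 3) / (-1)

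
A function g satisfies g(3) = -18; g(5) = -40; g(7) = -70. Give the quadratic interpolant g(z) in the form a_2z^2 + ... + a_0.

g(z) = -z^2 - 3z

Build the Lagrange basis polynomials:
L_0(z) = (z - 5)(z - 7) / [8] = (1/8)z^2 - (3/2)z + 35/8
L_1(z) = (z - 3)(z - 7) / [-4] = -(1/4)z^2 + (5/2)z - 21/4
L_2(z) = (z - 3)(z - 5) / [8] = (1/8)z^2 - z + 15/8
g(z) = (-18)·L_0 + (-40)·L_1 + (-70)·L_2
  (-18)·L_0(z) = -(9/4)z^2 + 27z - 315/4
  (-40)·L_1(z) = 10z^2 - 100z + 210
  (-70)·L_2(z) = -(35/4)z^2 + 70z - 525/4
Adding term by term: -z^2 - 3z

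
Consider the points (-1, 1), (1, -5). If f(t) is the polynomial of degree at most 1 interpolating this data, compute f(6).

Evaluate each Lagrange basis at t = 6:
L_0(6) = (5)/[(-2)] = -5/2
L_1(6) = (7)/[(2)] = 7/2
Sum: 1·(-5/2) + (-5)·(7/2) = -20

-20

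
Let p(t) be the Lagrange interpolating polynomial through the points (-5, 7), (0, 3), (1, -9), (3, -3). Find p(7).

1366/5

L_0(7) = (7)·(6)·(4)/[(-5)·(-6)·(-8)] = -7/10
L_1(7) = (12)·(6)·(4)/[(5)·(-1)·(-3)] = 96/5
L_2(7) = (12)·(7)·(4)/[(6)·(1)·(-2)] = -28
L_3(7) = (12)·(7)·(6)/[(8)·(3)·(2)] = 21/2
Sum: 7·(-7/10) + 3·(96/5) + (-9)·(-28) + (-3)·(21/2) = 1366/5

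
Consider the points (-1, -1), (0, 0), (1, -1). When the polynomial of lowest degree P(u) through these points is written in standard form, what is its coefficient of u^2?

-1

The leading coefficient equals the top divided difference P[-1,0,1].
P[-1,0] = (0 - (-1)) / (0 - (-1)) = 1
P[0,1] = (-1 - 0) / (1 - 0) = -1
P[-1,0,1] = (-1 - 1) / (1 - (-1)) = -1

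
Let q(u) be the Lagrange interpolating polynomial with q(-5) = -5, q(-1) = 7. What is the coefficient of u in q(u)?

The leading coefficient equals the top divided difference q[-5,-1].
q[-5,-1] = (7 - (-5)) / (-1 - (-5)) = 3

3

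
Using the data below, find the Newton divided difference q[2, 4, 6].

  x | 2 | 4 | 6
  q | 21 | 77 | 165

4

q[2,4] = (77 - 21) / (4 - 2) = 28
q[4,6] = (165 - 77) / (6 - 4) = 44
q[2,4,6] = (44 - 28) / (6 - 2) = 4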